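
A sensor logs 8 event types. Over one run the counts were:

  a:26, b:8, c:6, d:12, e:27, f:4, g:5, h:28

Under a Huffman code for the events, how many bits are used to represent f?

Repeatedly merge the two smallest:
combine f(4), g(5) → 9
combine c(6), b(8) → 14
combine 9, d(12) → 21
combine 14, 21 → 35
combine a(26), e(27) → 53
combine h(28), 35 → 63
combine 53, 63 → 116
f's leaf is at depth 5, giving a 5-bit codeword.

5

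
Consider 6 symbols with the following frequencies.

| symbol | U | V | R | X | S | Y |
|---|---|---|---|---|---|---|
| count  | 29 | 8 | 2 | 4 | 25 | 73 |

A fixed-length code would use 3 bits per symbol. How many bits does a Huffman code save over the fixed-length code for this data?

Fixed-length: 3 bits × 141 symbols = 423 bits.
Huffman merges:
combine R(2), X(4) → 6
combine 6, V(8) → 14
combine 14, S(25) → 39
combine U(29), 39 → 68
combine 68, Y(73) → 141
Huffman total = 6 + 14 + 39 + 68 + 141 = 268 bits.
Saving = 423 − 268 = 155 bits.

155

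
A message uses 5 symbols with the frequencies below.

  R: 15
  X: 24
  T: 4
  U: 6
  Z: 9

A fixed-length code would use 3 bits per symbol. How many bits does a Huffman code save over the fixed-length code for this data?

53

Fixed-length: 3 bits × 58 symbols = 174 bits.
Huffman merges:
combine T(4), U(6) → 10
combine Z(9), 10 → 19
combine R(15), 19 → 34
combine X(24), 34 → 58
Huffman total = 10 + 19 + 34 + 58 = 121 bits.
Saving = 174 − 121 = 53 bits.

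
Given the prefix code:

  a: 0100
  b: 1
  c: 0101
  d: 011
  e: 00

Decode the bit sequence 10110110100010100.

bddace

Read left to right; each codeword is recognised as soon as it completes (prefix code):
  1→b | 011→d | 011→d | 0100→a | 0101→c | 00→e
Decoded message: bddace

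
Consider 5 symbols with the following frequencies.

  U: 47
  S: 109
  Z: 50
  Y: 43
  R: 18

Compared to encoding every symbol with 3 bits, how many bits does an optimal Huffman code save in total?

Fixed-length: 3 bits × 267 symbols = 801 bits.
Huffman merges:
merge R(18) and Y(43): 61
merge U(47) and Z(50): 97
merge 61 and 97: 158
merge S(109) and 158: 267
Huffman total = 61 + 97 + 158 + 267 = 583 bits.
Saving = 801 − 583 = 218 bits.

218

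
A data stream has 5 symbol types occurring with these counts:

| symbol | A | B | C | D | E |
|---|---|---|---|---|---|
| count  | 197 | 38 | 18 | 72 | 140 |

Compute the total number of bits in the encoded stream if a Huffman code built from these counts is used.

Greedily combine the two least-frequent nodes:
merge C(18) and B(38): 56
merge 56 and D(72): 128
merge 128 and E(140): 268
merge A(197) and 268: 465
Total encoded bits = sum of merged weights = 56 + 128 + 268 + 465 = 917.

917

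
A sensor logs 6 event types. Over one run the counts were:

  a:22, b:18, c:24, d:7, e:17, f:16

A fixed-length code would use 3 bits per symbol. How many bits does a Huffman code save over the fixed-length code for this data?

46

Fixed-length: 3 bits × 104 symbols = 312 bits.
Huffman merges:
merge d(7) and f(16): 23
merge e(17) and b(18): 35
merge a(22) and 23: 45
merge c(24) and 35: 59
merge 45 and 59: 104
Huffman total = 23 + 35 + 45 + 59 + 104 = 266 bits.
Saving = 312 − 266 = 46 bits.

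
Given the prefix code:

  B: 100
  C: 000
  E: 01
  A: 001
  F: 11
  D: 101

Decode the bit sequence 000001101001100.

CADAB

Read left to right; each codeword is recognised as soon as it completes (prefix code):
  000→C | 001→A | 101→D | 001→A | 100→B
Decoded message: CADAB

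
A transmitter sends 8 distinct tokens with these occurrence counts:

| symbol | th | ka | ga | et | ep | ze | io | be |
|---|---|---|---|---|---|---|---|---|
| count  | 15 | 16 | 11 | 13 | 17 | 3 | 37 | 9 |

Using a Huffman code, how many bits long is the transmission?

Greedily combine the two least-frequent nodes:
ze(3) + be(9) → 12
ga(11) + 12 → 23
et(13) + th(15) → 28
ka(16) + ep(17) → 33
23 + 28 → 51
33 + io(37) → 70
51 + 70 → 121
Total encoded bits = sum of merged weights = 12 + 23 + 28 + 33 + 51 + 70 + 121 = 338.

338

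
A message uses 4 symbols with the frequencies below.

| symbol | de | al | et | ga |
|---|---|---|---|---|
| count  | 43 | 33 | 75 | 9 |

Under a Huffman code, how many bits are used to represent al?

3

Repeatedly merge the two smallest:
merge ga(9) and al(33): 42
merge 42 and de(43): 85
merge et(75) and 85: 160
The subtree containing al is merged 3 times, so code length = 3.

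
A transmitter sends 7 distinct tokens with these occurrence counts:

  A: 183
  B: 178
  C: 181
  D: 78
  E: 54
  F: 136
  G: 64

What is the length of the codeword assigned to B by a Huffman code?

3

Build the tree from the bottom:
merge E(54) and G(64): 118
merge D(78) and 118: 196
merge F(136) and B(178): 314
merge C(181) and A(183): 364
merge 196 and 314: 510
merge 364 and 510: 874
B's leaf is at depth 3, giving a 3-bit codeword.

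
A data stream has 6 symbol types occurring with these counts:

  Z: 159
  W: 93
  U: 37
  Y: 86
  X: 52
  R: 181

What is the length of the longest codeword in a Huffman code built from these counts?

4

Merge the two lowest-weight nodes at each step:
merge U(37) and X(52): 89
merge Y(86) and 89: 175
merge W(93) and Z(159): 252
merge 175 and R(181): 356
merge 252 and 356: 608
The first pair merged (U, X) ends up deepest, at depth 4.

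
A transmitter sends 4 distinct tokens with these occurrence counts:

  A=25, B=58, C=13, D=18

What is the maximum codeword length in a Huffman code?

3

Merge the two lowest-weight nodes at each step:
C(13) + D(18) → 31
A(25) + 31 → 56
56 + B(58) → 114
The first pair merged (C, D) ends up deepest, at depth 3.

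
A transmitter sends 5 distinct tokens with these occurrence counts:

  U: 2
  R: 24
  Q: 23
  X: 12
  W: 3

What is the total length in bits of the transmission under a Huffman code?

126

Merge the two smallest weights repeatedly:
combine U(2), W(3) → 5
combine 5, X(12) → 17
combine 17, Q(23) → 40
combine R(24), 40 → 64
Total encoded bits = sum of merged weights = 5 + 17 + 40 + 64 = 126.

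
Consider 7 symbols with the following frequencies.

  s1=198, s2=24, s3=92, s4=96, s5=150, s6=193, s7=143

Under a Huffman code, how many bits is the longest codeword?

Merge the two lowest-weight nodes at each step:
combine s2(24), s3(92) → 116
combine s4(96), 116 → 212
combine s7(143), s5(150) → 293
combine s6(193), s1(198) → 391
combine 212, 293 → 505
combine 391, 505 → 896
The first pair merged (s2, s3) ends up deepest, at depth 4.

4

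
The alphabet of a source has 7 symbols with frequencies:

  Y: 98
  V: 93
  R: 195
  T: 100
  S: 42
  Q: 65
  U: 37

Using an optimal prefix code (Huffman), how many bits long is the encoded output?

Build the Huffman tree bottom-up:
merge U(37) and S(42): 79
merge Q(65) and 79: 144
merge V(93) and Y(98): 191
merge T(100) and 144: 244
merge 191 and R(195): 386
merge 244 and 386: 630
The encoded length is the sum of every internal node's weight: 79 + 144 + 191 + 244 + 386 + 630 = 1674 bits.

1674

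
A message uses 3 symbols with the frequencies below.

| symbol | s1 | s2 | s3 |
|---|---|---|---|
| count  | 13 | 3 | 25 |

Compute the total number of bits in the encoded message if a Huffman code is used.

57

Build the Huffman tree bottom-up:
s2(3) + s1(13) → 16
16 + s3(25) → 41
The encoded length is the sum of every internal node's weight: 16 + 41 = 57 bits.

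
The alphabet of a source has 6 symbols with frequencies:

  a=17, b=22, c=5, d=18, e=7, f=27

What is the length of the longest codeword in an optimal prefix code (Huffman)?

Merge the two lowest-weight nodes at each step:
merge c(5) and e(7): 12
merge 12 and a(17): 29
merge d(18) and b(22): 40
merge f(27) and 29: 56
merge 40 and 56: 96
The first pair merged (c, e) ends up deepest, at depth 4.

4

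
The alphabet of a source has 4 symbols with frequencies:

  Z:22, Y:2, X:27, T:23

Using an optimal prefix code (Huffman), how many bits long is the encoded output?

145

Greedily combine the two least-frequent nodes:
combine Y(2), Z(22) → 24
combine T(23), 24 → 47
combine X(27), 47 → 74
Total encoded bits = sum of merged weights = 24 + 47 + 74 = 145.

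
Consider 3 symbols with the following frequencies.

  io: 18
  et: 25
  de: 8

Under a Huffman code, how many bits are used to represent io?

Build the tree from the bottom:
de(8) + io(18) → 26
et(25) + 26 → 51
io sits 2 levels below the root, so its codeword is 2 bits.

2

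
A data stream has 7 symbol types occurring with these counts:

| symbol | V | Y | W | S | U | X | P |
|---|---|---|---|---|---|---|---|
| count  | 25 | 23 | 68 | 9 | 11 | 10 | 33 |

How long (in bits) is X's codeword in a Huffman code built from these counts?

Repeatedly merge the two smallest:
S(9) + X(10) → 19
U(11) + 19 → 30
Y(23) + V(25) → 48
30 + P(33) → 63
48 + 63 → 111
W(68) + 111 → 179
X sits 5 levels below the root, so its codeword is 5 bits.

5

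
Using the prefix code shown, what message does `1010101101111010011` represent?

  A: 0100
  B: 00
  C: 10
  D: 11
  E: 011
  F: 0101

CCCDEDAD

Read left to right; each codeword is recognised as soon as it completes (prefix code):
  10→C | 10→C | 10→C | 11→D | 011→E | 11→D | 0100→A | 11→D
Decoded message: CCCDEDAD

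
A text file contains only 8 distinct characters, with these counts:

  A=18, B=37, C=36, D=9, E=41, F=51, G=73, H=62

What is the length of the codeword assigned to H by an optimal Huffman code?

Huffman merges, smallest pair first:
merge D(9) and A(18): 27
merge 27 and C(36): 63
merge B(37) and E(41): 78
merge F(51) and H(62): 113
merge 63 and G(73): 136
merge 78 and 113: 191
merge 136 and 191: 327
H sits 3 levels below the root, so its codeword is 3 bits.

3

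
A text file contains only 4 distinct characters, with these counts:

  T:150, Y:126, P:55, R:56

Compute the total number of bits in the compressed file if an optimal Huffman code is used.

735

Greedily combine the two least-frequent nodes:
P(55) + R(56) → 111
111 + Y(126) → 237
T(150) + 237 → 387
Each symbol's bit-cost is frequency × depth; summing gives 735 bits (equivalently 111 + 237 + 387).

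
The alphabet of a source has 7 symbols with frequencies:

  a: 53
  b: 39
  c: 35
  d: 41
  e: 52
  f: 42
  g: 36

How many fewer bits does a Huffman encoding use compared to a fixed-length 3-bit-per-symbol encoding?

Fixed-length: 3 bits × 298 symbols = 894 bits.
Huffman merges:
combine c(35), g(36) → 71
combine b(39), d(41) → 80
combine f(42), e(52) → 94
combine a(53), 71 → 124
combine 80, 94 → 174
combine 124, 174 → 298
Huffman total = 71 + 80 + 94 + 124 + 174 + 298 = 841 bits.
Saving = 894 − 841 = 53 bits.

53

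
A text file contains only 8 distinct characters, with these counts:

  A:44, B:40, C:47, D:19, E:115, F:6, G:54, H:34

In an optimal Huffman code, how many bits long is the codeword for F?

4

Huffman merges, smallest pair first:
merge F(6) and D(19): 25
merge 25 and H(34): 59
merge B(40) and A(44): 84
merge C(47) and G(54): 101
merge 59 and 84: 143
merge 101 and E(115): 216
merge 143 and 216: 359
F's leaf is at depth 4, giving a 4-bit codeword.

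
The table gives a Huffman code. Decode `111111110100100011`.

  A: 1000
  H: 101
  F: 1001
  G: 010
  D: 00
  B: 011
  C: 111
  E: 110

CCEFDB

Read left to right; each codeword is recognised as soon as it completes (prefix code):
  111→C | 111→C | 110→E | 1001→F | 00→D | 011→B
Decoded message: CCEFDB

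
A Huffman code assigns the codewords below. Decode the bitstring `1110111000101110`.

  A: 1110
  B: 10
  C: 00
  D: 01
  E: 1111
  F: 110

AACBA

Read left to right; each codeword is recognised as soon as it completes (prefix code):
  1110→A | 1110→A | 00→C | 10→B | 1110→A
Decoded message: AACBA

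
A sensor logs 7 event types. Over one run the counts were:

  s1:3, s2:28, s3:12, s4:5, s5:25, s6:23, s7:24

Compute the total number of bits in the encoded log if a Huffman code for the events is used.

Build the Huffman tree bottom-up:
combine s1(3), s4(5) → 8
combine 8, s3(12) → 20
combine 20, s6(23) → 43
combine s7(24), s5(25) → 49
combine s2(28), 43 → 71
combine 49, 71 → 120
Each symbol's bit-cost is frequency × depth; summing gives 311 bits (equivalently 8 + 20 + 43 + 49 + 71 + 120).

311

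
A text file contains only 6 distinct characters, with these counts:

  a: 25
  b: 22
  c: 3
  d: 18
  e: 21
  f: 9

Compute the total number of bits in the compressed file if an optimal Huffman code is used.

Greedily combine the two least-frequent nodes:
merge c(3) and f(9): 12
merge 12 and d(18): 30
merge e(21) and b(22): 43
merge a(25) and 30: 55
merge 43 and 55: 98
Total encoded bits = sum of merged weights = 12 + 30 + 43 + 55 + 98 = 238.

238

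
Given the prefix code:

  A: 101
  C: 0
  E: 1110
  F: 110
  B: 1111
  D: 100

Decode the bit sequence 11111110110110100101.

BEFFDA

Read left to right; each codeword is recognised as soon as it completes (prefix code):
  1111→B | 1110→E | 110→F | 110→F | 100→D | 101→A
Decoded message: BEFFDA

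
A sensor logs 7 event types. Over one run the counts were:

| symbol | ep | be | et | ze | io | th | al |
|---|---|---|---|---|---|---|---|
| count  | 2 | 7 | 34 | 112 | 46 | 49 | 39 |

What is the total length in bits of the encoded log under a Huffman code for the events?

695

Merge the two smallest weights repeatedly:
ep(2) + be(7) → 9
9 + et(34) → 43
al(39) + 43 → 82
io(46) + th(49) → 95
82 + 95 → 177
ze(112) + 177 → 289
The encoded length is the sum of every internal node's weight: 9 + 43 + 82 + 95 + 177 + 289 = 695 bits.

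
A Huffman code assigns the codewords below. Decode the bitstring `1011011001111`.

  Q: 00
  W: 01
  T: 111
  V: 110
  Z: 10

Read left to right; each codeword is recognised as soon as it completes (prefix code):
  10→Z | 110→V | 110→V | 01→W | 111→T
Decoded message: ZVVWT

ZVVWT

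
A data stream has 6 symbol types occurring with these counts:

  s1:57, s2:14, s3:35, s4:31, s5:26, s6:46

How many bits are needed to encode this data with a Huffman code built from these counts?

524

Greedily combine the two least-frequent nodes:
combine s2(14), s5(26) → 40
combine s4(31), s3(35) → 66
combine 40, s6(46) → 86
combine s1(57), 66 → 123
combine 86, 123 → 209
Total encoded bits = sum of merged weights = 40 + 66 + 86 + 123 + 209 = 524.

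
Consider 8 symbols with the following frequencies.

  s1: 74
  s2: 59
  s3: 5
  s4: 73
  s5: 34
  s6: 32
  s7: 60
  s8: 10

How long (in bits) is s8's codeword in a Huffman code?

5

Build the tree from the bottom:
combine s3(5), s8(10) → 15
combine 15, s6(32) → 47
combine s5(34), 47 → 81
combine s2(59), s7(60) → 119
combine s4(73), s1(74) → 147
combine 81, 119 → 200
combine 147, 200 → 347
The subtree containing s8 is merged 5 times, so code length = 5.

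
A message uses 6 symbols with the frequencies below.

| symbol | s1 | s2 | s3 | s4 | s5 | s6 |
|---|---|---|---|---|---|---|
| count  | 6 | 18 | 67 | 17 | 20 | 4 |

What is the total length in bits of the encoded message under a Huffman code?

Merge the two smallest weights repeatedly:
merge s6(4) and s1(6): 10
merge 10 and s4(17): 27
merge s2(18) and s5(20): 38
merge 27 and 38: 65
merge 65 and s3(67): 132
Total encoded bits = sum of merged weights = 10 + 27 + 38 + 65 + 132 = 272.

272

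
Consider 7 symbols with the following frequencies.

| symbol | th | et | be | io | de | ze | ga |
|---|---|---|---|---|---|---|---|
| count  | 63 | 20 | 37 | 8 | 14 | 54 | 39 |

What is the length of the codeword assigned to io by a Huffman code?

4

Huffman merges, smallest pair first:
combine io(8), de(14) → 22
combine et(20), 22 → 42
combine be(37), ga(39) → 76
combine 42, ze(54) → 96
combine th(63), 76 → 139
combine 96, 139 → 235
The subtree containing io is merged 4 times, so code length = 4.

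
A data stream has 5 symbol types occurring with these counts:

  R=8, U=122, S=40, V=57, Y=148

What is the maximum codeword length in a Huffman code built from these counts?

Merge the two lowest-weight nodes at each step:
merge R(8) and S(40): 48
merge 48 and V(57): 105
merge 105 and U(122): 227
merge Y(148) and 227: 375
The first pair merged (R, S) ends up deepest, at depth 4.

4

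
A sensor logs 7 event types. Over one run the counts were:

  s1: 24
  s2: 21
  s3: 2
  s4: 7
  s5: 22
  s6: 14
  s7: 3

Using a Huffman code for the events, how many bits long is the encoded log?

229

Build the Huffman tree bottom-up:
merge s3(2) and s7(3): 5
merge 5 and s4(7): 12
merge 12 and s6(14): 26
merge s2(21) and s5(22): 43
merge s1(24) and 26: 50
merge 43 and 50: 93
Total encoded bits = sum of merged weights = 5 + 12 + 26 + 43 + 50 + 93 = 229.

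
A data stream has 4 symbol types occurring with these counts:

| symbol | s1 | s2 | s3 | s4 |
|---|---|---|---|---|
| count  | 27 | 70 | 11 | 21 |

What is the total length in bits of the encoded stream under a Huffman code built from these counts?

220

Merge the two smallest weights repeatedly:
s3(11) + s4(21) → 32
s1(27) + 32 → 59
59 + s2(70) → 129
Total encoded bits = sum of merged weights = 32 + 59 + 129 = 220.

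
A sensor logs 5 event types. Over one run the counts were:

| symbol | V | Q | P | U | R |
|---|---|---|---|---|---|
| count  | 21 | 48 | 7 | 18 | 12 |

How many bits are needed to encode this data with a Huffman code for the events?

220

Build the Huffman tree bottom-up:
merge P(7) and R(12): 19
merge U(18) and 19: 37
merge V(21) and 37: 58
merge Q(48) and 58: 106
The encoded length is the sum of every internal node's weight: 19 + 37 + 58 + 106 = 220 bits.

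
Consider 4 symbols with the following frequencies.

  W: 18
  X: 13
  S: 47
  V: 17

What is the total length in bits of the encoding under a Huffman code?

173

Greedily combine the two least-frequent nodes:
combine X(13), V(17) → 30
combine W(18), 30 → 48
combine S(47), 48 → 95
Total encoded bits = sum of merged weights = 30 + 48 + 95 = 173.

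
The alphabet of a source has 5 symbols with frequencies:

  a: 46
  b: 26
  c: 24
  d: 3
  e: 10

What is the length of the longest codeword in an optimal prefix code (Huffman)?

Merge the two lowest-weight nodes at each step:
combine d(3), e(10) → 13
combine 13, c(24) → 37
combine b(26), 37 → 63
combine a(46), 63 → 109
The first pair merged (d, e) ends up deepest, at depth 4.

4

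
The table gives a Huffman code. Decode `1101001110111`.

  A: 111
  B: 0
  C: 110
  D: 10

CDBABA

Read left to right; each codeword is recognised as soon as it completes (prefix code):
  110→C | 10→D | 0→B | 111→A | 0→B | 111→A
Decoded message: CDBABA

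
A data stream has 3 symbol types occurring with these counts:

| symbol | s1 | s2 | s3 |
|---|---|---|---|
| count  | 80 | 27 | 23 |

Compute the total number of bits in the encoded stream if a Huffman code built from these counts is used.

180

Greedily combine the two least-frequent nodes:
combine s3(23), s2(27) → 50
combine 50, s1(80) → 130
Each symbol's bit-cost is frequency × depth; summing gives 180 bits (equivalently 50 + 130).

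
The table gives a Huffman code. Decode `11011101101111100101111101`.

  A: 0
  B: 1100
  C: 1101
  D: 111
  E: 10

CCEDBEDC

Read left to right; each codeword is recognised as soon as it completes (prefix code):
  1101→C | 1101→C | 10→E | 111→D | 1100→B | 10→E | 111→D | 1101→C
Decoded message: CCEDBEDC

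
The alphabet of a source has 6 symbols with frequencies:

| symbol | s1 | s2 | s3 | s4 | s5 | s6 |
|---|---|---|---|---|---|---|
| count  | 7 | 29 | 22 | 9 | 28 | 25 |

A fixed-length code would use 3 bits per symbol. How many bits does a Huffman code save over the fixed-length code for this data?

66

Fixed-length: 3 bits × 120 symbols = 360 bits.
Huffman merges:
combine s1(7), s4(9) → 16
combine 16, s3(22) → 38
combine s6(25), s5(28) → 53
combine s2(29), 38 → 67
combine 53, 67 → 120
Huffman total = 16 + 38 + 53 + 67 + 120 = 294 bits.
Saving = 360 − 294 = 66 bits.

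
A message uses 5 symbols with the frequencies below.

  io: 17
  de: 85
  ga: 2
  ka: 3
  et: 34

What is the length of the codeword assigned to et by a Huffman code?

Repeatedly merge the two smallest:
ga(2) + ka(3) → 5
5 + io(17) → 22
22 + et(34) → 56
56 + de(85) → 141
et sits 2 levels below the root, so its codeword is 2 bits.

2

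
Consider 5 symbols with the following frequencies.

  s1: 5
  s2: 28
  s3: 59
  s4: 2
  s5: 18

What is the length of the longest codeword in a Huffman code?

4

Merge the two lowest-weight nodes at each step:
merge s4(2) and s1(5): 7
merge 7 and s5(18): 25
merge 25 and s2(28): 53
merge 53 and s3(59): 112
The first pair merged (s4, s1) ends up deepest, at depth 4.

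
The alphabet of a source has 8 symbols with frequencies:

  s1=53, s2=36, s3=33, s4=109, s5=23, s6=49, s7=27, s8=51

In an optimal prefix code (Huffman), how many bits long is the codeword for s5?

Build the tree from the bottom:
merge s5(23) and s7(27): 50
merge s3(33) and s2(36): 69
merge s6(49) and 50: 99
merge s8(51) and s1(53): 104
merge 69 and 99: 168
merge 104 and s4(109): 213
merge 168 and 213: 381
The subtree containing s5 is merged 4 times, so code length = 4.

4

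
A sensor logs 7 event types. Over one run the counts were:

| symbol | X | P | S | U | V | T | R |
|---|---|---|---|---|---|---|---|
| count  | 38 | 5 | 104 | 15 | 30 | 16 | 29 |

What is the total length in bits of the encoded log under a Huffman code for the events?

Build the Huffman tree bottom-up:
merge P(5) and U(15): 20
merge T(16) and 20: 36
merge R(29) and V(30): 59
merge 36 and X(38): 74
merge 59 and 74: 133
merge S(104) and 133: 237
Each symbol's bit-cost is frequency × depth; summing gives 559 bits (equivalently 20 + 36 + 59 + 74 + 133 + 237).

559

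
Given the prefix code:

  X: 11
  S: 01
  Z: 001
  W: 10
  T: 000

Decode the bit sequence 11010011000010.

XSZWTW

Read left to right; each codeword is recognised as soon as it completes (prefix code):
  11→X | 01→S | 001→Z | 10→W | 000→T | 10→W
Decoded message: XSZWTW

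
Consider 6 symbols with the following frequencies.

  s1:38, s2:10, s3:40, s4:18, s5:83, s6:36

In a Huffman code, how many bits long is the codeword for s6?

Build the tree from the bottom:
s2(10) + s4(18) → 28
28 + s6(36) → 64
s1(38) + s3(40) → 78
64 + 78 → 142
s5(83) + 142 → 225
s6's leaf is at depth 3, giving a 3-bit codeword.

3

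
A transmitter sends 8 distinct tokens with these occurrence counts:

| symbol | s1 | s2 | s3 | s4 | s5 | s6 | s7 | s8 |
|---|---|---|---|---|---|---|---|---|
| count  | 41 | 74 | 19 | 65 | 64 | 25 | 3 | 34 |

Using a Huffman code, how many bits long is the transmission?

905

Merge the two smallest weights repeatedly:
s7(3) + s3(19) → 22
22 + s6(25) → 47
s8(34) + s1(41) → 75
47 + s5(64) → 111
s4(65) + s2(74) → 139
75 + 111 → 186
139 + 186 → 325
The encoded length is the sum of every internal node's weight: 22 + 47 + 75 + 111 + 139 + 186 + 325 = 905 bits.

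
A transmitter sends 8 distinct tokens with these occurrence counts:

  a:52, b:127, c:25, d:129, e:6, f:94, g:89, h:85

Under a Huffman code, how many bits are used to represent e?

5

Huffman merges, smallest pair first:
merge e(6) and c(25): 31
merge 31 and a(52): 83
merge 83 and h(85): 168
merge g(89) and f(94): 183
merge b(127) and d(129): 256
merge 168 and 183: 351
merge 256 and 351: 607
e's leaf is at depth 5, giving a 5-bit codeword.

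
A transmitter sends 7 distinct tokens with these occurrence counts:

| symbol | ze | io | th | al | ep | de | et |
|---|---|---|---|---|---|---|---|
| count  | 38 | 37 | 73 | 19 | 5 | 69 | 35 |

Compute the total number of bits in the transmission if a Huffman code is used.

710

Greedily combine the two least-frequent nodes:
merge ep(5) and al(19): 24
merge 24 and et(35): 59
merge io(37) and ze(38): 75
merge 59 and de(69): 128
merge th(73) and 75: 148
merge 128 and 148: 276
Total encoded bits = sum of merged weights = 24 + 59 + 75 + 128 + 148 + 276 = 710.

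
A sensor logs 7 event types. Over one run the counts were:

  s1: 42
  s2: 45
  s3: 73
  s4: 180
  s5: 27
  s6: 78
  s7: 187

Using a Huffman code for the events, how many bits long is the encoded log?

1598

Build the Huffman tree bottom-up:
merge s5(27) and s1(42): 69
merge s2(45) and 69: 114
merge s3(73) and s6(78): 151
merge 114 and 151: 265
merge s4(180) and s7(187): 367
merge 265 and 367: 632
The encoded length is the sum of every internal node's weight: 69 + 114 + 151 + 265 + 367 + 632 = 1598 bits.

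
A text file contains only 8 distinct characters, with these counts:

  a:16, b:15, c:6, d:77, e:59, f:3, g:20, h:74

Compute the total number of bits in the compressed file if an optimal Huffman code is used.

Build the Huffman tree bottom-up:
merge f(3) and c(6): 9
merge 9 and b(15): 24
merge a(16) and g(20): 36
merge 24 and 36: 60
merge e(59) and 60: 119
merge h(74) and d(77): 151
merge 119 and 151: 270
Total encoded bits = sum of merged weights = 9 + 24 + 36 + 60 + 119 + 151 + 270 = 669.

669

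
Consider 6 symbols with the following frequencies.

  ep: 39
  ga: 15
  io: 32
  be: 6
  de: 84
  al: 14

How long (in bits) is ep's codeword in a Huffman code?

2

Huffman merges, smallest pair first:
merge be(6) and al(14): 20
merge ga(15) and 20: 35
merge io(32) and 35: 67
merge ep(39) and 67: 106
merge de(84) and 106: 190
ep's leaf is at depth 2, giving a 2-bit codeword.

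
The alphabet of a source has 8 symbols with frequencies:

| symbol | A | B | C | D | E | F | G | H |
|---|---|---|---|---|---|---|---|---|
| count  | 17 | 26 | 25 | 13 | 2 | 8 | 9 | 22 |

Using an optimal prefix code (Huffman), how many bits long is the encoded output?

Build the Huffman tree bottom-up:
merge E(2) and F(8): 10
merge G(9) and 10: 19
merge D(13) and A(17): 30
merge 19 and H(22): 41
merge C(25) and B(26): 51
merge 30 and 41: 71
merge 51 and 71: 122
The encoded length is the sum of every internal node's weight: 10 + 19 + 30 + 41 + 51 + 71 + 122 = 344 bits.

344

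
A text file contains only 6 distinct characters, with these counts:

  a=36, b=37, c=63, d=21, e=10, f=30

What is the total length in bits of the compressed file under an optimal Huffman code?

486

Merge the two smallest weights repeatedly:
combine e(10), d(21) → 31
combine f(30), 31 → 61
combine a(36), b(37) → 73
combine 61, c(63) → 124
combine 73, 124 → 197
Total encoded bits = sum of merged weights = 31 + 61 + 73 + 124 + 197 = 486.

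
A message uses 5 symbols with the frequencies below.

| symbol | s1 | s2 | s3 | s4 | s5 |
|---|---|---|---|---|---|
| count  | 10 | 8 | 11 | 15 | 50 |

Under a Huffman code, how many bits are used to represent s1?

Repeatedly merge the two smallest:
s2(8) + s1(10) → 18
s3(11) + s4(15) → 26
18 + 26 → 44
44 + s5(50) → 94
s1 sits 3 levels below the root, so its codeword is 3 bits.

3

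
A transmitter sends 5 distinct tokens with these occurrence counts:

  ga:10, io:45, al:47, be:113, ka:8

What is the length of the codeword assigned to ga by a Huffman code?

4

Huffman merges, smallest pair first:
combine ka(8), ga(10) → 18
combine 18, io(45) → 63
combine al(47), 63 → 110
combine 110, be(113) → 223
The subtree containing ga is merged 4 times, so code length = 4.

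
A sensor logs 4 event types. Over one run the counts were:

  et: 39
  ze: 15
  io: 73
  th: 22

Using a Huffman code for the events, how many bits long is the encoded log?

262

Greedily combine the two least-frequent nodes:
ze(15) + th(22) → 37
37 + et(39) → 76
io(73) + 76 → 149
Each symbol's bit-cost is frequency × depth; summing gives 262 bits (equivalently 37 + 76 + 149).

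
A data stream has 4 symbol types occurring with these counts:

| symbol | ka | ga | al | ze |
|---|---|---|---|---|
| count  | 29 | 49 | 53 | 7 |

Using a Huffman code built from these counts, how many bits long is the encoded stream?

Greedily combine the two least-frequent nodes:
merge ze(7) and ka(29): 36
merge 36 and ga(49): 85
merge al(53) and 85: 138
Each symbol's bit-cost is frequency × depth; summing gives 259 bits (equivalently 36 + 85 + 138).

259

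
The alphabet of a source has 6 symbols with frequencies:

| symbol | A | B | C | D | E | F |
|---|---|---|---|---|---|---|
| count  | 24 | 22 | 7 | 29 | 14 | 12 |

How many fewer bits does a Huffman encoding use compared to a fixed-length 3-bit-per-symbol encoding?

Fixed-length: 3 bits × 108 symbols = 324 bits.
Huffman merges:
C(7) + F(12) → 19
E(14) + 19 → 33
B(22) + A(24) → 46
D(29) + 33 → 62
46 + 62 → 108
Huffman total = 19 + 33 + 46 + 62 + 108 = 268 bits.
Saving = 324 − 268 = 56 bits.

56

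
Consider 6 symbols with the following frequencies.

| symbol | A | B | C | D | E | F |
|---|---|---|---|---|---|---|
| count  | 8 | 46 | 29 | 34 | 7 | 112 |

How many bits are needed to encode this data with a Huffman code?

Build the Huffman tree bottom-up:
E(7) + A(8) → 15
15 + C(29) → 44
D(34) + 44 → 78
B(46) + 78 → 124
F(112) + 124 → 236
Total encoded bits = sum of merged weights = 15 + 44 + 78 + 124 + 236 = 497.

497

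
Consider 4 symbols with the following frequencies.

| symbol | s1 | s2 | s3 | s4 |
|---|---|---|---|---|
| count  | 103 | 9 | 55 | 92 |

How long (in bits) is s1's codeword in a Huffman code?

Repeatedly merge the two smallest:
combine s2(9), s3(55) → 64
combine 64, s4(92) → 156
combine s1(103), 156 → 259
s1 is merged only at the final step, so code length = 1.

1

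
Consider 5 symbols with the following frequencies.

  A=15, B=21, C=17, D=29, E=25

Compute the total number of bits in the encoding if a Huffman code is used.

246

Merge the two smallest weights repeatedly:
combine A(15), C(17) → 32
combine B(21), E(25) → 46
combine D(29), 32 → 61
combine 46, 61 → 107
Each symbol's bit-cost is frequency × depth; summing gives 246 bits (equivalently 32 + 46 + 61 + 107).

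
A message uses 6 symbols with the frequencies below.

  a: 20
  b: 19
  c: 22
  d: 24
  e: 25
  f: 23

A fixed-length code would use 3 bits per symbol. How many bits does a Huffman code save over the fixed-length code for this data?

Fixed-length: 3 bits × 133 symbols = 399 bits.
Huffman merges:
combine b(19), a(20) → 39
combine c(22), f(23) → 45
combine d(24), e(25) → 49
combine 39, 45 → 84
combine 49, 84 → 133
Huffman total = 39 + 45 + 49 + 84 + 133 = 350 bits.
Saving = 399 − 350 = 49 bits.

49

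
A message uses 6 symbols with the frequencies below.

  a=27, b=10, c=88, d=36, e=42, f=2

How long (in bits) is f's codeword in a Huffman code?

5

Build the tree from the bottom:
merge f(2) and b(10): 12
merge 12 and a(27): 39
merge d(36) and 39: 75
merge e(42) and 75: 117
merge c(88) and 117: 205
f's leaf is at depth 5, giving a 5-bit codeword.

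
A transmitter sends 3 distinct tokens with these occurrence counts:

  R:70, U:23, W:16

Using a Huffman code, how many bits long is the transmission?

148

Merge the two smallest weights repeatedly:
combine W(16), U(23) → 39
combine 39, R(70) → 109
Total encoded bits = sum of merged weights = 39 + 109 = 148.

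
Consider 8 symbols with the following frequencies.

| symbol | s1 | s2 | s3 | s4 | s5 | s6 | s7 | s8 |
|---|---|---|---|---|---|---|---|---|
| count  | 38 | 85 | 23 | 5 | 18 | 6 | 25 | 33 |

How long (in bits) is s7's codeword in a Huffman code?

Huffman merges, smallest pair first:
s4(5) + s6(6) → 11
11 + s5(18) → 29
s3(23) + s7(25) → 48
29 + s8(33) → 62
s1(38) + 48 → 86
62 + s2(85) → 147
86 + 147 → 233
s7's leaf is at depth 3, giving a 3-bit codeword.

3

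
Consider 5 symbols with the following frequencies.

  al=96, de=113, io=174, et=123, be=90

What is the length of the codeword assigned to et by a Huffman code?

2

Build the tree from the bottom:
be(90) + al(96) → 186
de(113) + et(123) → 236
io(174) + 186 → 360
236 + 360 → 596
et's leaf is at depth 2, giving a 2-bit codeword.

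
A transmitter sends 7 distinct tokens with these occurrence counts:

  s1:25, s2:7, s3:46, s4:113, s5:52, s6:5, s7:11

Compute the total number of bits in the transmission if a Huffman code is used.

582

Merge the two smallest weights repeatedly:
combine s6(5), s2(7) → 12
combine s7(11), 12 → 23
combine 23, s1(25) → 48
combine s3(46), 48 → 94
combine s5(52), 94 → 146
combine s4(113), 146 → 259
The encoded length is the sum of every internal node's weight: 12 + 23 + 48 + 94 + 146 + 259 = 582 bits.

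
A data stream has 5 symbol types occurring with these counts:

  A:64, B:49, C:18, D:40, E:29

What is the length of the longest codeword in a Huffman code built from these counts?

3

Merge the two lowest-weight nodes at each step:
C(18) + E(29) → 47
D(40) + 47 → 87
B(49) + A(64) → 113
87 + 113 → 200
The rarest symbols sit at the bottom; the longest codeword is 3 bits.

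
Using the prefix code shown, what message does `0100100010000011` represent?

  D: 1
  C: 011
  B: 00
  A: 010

Read left to right; each codeword is recognised as soon as it completes (prefix code):
  010→A | 010→A | 00→B | 1→D | 00→B | 00→B | 011→C
Decoded message: AABDBBC

AABDBBC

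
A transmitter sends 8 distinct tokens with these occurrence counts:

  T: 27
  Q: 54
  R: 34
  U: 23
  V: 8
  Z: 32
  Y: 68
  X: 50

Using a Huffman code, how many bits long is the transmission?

851

Greedily combine the two least-frequent nodes:
merge V(8) and U(23): 31
merge T(27) and 31: 58
merge Z(32) and R(34): 66
merge X(50) and Q(54): 104
merge 58 and 66: 124
merge Y(68) and 104: 172
merge 124 and 172: 296
Each symbol's bit-cost is frequency × depth; summing gives 851 bits (equivalently 31 + 58 + 66 + 104 + 124 + 172 + 296).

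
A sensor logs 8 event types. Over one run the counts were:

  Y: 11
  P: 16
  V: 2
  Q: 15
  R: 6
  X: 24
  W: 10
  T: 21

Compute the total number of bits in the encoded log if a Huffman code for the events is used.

Build the Huffman tree bottom-up:
merge V(2) and R(6): 8
merge 8 and W(10): 18
merge Y(11) and Q(15): 26
merge P(16) and 18: 34
merge T(21) and X(24): 45
merge 26 and 34: 60
merge 45 and 60: 105
Total encoded bits = sum of merged weights = 8 + 18 + 26 + 34 + 45 + 60 + 105 = 296.

296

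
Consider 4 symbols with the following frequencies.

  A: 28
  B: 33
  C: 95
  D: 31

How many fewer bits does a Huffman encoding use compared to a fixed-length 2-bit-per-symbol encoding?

Fixed-length: 2 bits × 187 symbols = 374 bits.
Huffman merges:
merge A(28) and D(31): 59
merge B(33) and 59: 92
merge 92 and C(95): 187
Huffman total = 59 + 92 + 187 = 338 bits.
Saving = 374 − 338 = 36 bits.

36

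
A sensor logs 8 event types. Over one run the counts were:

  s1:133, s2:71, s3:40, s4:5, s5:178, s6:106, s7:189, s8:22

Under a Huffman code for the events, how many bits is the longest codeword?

Merge the two lowest-weight nodes at each step:
merge s4(5) and s8(22): 27
merge 27 and s3(40): 67
merge 67 and s2(71): 138
merge s6(106) and s1(133): 239
merge 138 and s5(178): 316
merge s7(189) and 239: 428
merge 316 and 428: 744
The rarest symbols sit at the bottom; the longest codeword is 5 bits.

5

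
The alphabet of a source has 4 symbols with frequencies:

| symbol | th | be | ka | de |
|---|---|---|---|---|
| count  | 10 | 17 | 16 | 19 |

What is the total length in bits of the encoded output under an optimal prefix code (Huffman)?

Greedily combine the two least-frequent nodes:
merge th(10) and ka(16): 26
merge be(17) and de(19): 36
merge 26 and 36: 62
Each symbol's bit-cost is frequency × depth; summing gives 124 bits (equivalently 26 + 36 + 62).

124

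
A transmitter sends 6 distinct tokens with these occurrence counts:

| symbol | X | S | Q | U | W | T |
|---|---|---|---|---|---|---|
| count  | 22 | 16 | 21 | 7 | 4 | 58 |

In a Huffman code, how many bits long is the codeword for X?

3

Build the tree from the bottom:
merge W(4) and U(7): 11
merge 11 and S(16): 27
merge Q(21) and X(22): 43
merge 27 and 43: 70
merge T(58) and 70: 128
X's leaf is at depth 3, giving a 3-bit codeword.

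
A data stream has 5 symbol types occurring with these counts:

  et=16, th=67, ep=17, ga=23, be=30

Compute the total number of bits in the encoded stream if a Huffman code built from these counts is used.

Build the Huffman tree bottom-up:
combine et(16), ep(17) → 33
combine ga(23), be(30) → 53
combine 33, 53 → 86
combine th(67), 86 → 153
The encoded length is the sum of every internal node's weight: 33 + 53 + 86 + 153 = 325 bits.

325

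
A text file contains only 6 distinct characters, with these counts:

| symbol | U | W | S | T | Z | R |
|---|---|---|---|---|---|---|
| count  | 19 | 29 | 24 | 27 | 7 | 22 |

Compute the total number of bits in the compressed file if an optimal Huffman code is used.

328

Merge the two smallest weights repeatedly:
Z(7) + U(19) → 26
R(22) + S(24) → 46
26 + T(27) → 53
W(29) + 46 → 75
53 + 75 → 128
Each symbol's bit-cost is frequency × depth; summing gives 328 bits (equivalently 26 + 46 + 53 + 75 + 128).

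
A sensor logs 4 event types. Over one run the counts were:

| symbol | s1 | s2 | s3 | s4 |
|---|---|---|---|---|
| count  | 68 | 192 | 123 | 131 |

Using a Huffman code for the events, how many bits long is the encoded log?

1027

Build the Huffman tree bottom-up:
s1(68) + s3(123) → 191
s4(131) + 191 → 322
s2(192) + 322 → 514
The encoded length is the sum of every internal node's weight: 191 + 322 + 514 = 1027 bits.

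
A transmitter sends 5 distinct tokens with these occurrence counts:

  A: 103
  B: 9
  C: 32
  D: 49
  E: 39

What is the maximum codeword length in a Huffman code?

4

Merge the two lowest-weight nodes at each step:
combine B(9), C(32) → 41
combine E(39), 41 → 80
combine D(49), 80 → 129
combine A(103), 129 → 232
Maximum depth reached is 4.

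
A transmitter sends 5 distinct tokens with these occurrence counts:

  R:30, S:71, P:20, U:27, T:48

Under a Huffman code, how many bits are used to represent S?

2

Build the tree from the bottom:
P(20) + U(27) → 47
R(30) + 47 → 77
T(48) + S(71) → 119
77 + 119 → 196
S sits 2 levels below the root, so its codeword is 2 bits.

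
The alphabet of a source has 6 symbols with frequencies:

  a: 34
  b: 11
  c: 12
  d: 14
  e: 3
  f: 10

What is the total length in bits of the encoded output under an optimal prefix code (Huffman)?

Greedily combine the two least-frequent nodes:
combine e(3), f(10) → 13
combine b(11), c(12) → 23
combine 13, d(14) → 27
combine 23, 27 → 50
combine a(34), 50 → 84
The encoded length is the sum of every internal node's weight: 13 + 23 + 27 + 50 + 84 = 197 bits.

197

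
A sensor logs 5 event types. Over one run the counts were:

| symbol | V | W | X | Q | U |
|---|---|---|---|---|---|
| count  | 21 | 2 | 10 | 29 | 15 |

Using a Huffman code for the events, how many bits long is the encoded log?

164

Merge the two smallest weights repeatedly:
combine W(2), X(10) → 12
combine 12, U(15) → 27
combine V(21), 27 → 48
combine Q(29), 48 → 77
Total encoded bits = sum of merged weights = 12 + 27 + 48 + 77 = 164.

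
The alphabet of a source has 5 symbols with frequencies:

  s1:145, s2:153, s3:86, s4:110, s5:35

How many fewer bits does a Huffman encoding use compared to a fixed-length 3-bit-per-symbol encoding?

408

Fixed-length: 3 bits × 529 symbols = 1587 bits.
Huffman merges:
combine s5(35), s3(86) → 121
combine s4(110), 121 → 231
combine s1(145), s2(153) → 298
combine 231, 298 → 529
Huffman total = 121 + 231 + 298 + 529 = 1179 bits.
Saving = 1587 − 1179 = 408 bits.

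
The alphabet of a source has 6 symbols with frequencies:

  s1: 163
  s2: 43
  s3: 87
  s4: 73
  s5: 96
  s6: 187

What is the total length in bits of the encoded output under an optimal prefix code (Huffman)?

1597

Greedily combine the two least-frequent nodes:
s2(43) + s4(73) → 116
s3(87) + s5(96) → 183
116 + s1(163) → 279
183 + s6(187) → 370
279 + 370 → 649
Each symbol's bit-cost is frequency × depth; summing gives 1597 bits (equivalently 116 + 183 + 279 + 370 + 649).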